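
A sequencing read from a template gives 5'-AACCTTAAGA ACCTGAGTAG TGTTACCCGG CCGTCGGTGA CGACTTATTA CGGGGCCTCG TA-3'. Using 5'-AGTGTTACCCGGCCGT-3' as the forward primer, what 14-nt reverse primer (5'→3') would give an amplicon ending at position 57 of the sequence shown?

5'-GGCCCCGTAATAAG-3'

The forward primer binds at positions 19–34; the product's 3' end on the top strand is position 57.
The reverse primer anneals to the top strand over positions 44–57, i.e. to CTTATTACGGGGCC.
Its sequence written 5'→3' is the reverse complement: GGCCCCGTAATAAG.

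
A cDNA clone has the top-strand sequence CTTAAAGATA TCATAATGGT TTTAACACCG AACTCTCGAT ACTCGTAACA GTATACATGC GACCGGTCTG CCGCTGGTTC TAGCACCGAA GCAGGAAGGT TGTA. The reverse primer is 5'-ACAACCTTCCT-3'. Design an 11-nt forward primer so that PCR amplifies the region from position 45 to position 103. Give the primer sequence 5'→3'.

5'-GTAACAGTATA-3'

The reverse primer's reverse complement AGGAAGGTTGT matches the template at positions 93–103; the product starts at position 45.
The forward primer is identical to the top strand over positions 45–55: GTAACAGTATA.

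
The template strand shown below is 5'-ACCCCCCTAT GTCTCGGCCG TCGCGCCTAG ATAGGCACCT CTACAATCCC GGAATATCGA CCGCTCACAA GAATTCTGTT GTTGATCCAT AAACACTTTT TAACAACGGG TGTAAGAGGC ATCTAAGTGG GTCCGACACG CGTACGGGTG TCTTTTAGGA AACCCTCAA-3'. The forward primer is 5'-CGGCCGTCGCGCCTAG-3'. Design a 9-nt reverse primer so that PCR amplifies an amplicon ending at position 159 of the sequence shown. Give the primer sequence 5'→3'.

The forward primer binds at positions 15–30; the product's 3' end on the top strand is position 159.
The reverse primer anneals to the top strand over positions 151–159, i.e. to TCTTTTAGG.
Its sequence written 5'→3' is the reverse complement: CCTAAAAGA.

5'-CCTAAAAGA-3'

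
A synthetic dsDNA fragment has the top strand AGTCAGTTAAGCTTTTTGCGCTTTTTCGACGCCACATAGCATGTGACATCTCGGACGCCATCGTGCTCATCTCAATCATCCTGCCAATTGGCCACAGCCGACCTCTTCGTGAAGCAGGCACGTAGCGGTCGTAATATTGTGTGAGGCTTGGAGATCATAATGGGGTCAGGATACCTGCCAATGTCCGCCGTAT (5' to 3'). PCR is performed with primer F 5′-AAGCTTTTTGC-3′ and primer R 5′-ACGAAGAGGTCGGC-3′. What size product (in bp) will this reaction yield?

Forward primer AAGCTTTTTGC is found on the top strand at positions 9–19.
Reverse complement of the reverse primer: GCCGACCTCTTCGT. This occurs on the top strand at positions 97–110.
Amplicon spans positions 9–110: 102 bp.

102 bp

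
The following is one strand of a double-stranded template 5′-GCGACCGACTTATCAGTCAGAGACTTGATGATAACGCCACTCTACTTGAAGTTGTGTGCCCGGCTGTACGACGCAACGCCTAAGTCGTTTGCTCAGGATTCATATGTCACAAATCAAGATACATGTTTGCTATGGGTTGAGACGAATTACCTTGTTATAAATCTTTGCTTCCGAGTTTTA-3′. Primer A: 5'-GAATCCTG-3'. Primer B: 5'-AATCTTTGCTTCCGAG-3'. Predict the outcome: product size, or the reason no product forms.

Primer A (GAATCCTG) has reverse complement CAGGATTC, which matches the top strand at positions 94–101; primer A anneals to the top strand there with its 3' end pointing upstream toward position 94.
Primer B (AATCTTTGCTTCCGAG) matches the top strand directly at positions 160–175; it anneals to the bottom strand with its 3' end pointing downstream toward position 175.
The 3' ends diverge (primer A extends toward position 1, primer B toward position 180), so the primers never converge on a shared product.

No product — the primers' 3' ends point away from each other.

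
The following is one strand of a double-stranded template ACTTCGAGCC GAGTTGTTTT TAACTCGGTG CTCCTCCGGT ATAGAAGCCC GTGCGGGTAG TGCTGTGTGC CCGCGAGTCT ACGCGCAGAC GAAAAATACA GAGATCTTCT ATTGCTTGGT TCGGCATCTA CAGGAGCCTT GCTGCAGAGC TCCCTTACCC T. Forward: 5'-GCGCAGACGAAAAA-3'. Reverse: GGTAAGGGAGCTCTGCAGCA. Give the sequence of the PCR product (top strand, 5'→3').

5'-GCGCAGACGAAAAATACAGAGATCTTCTATTGCTTGGTTCGGCATCTACAGGAGCCTTGCTGCAGAGCTCCCTTACC-3'

Forward primer GCGCAGACGAAAAA is found on the top strand at positions 83–96.
The reverse primer's reverse complement is TGCTGCAGAGCTCCCTTACC, which matches the template at positions 140–159.
The product is the template from position 83 through 159 (77 bp).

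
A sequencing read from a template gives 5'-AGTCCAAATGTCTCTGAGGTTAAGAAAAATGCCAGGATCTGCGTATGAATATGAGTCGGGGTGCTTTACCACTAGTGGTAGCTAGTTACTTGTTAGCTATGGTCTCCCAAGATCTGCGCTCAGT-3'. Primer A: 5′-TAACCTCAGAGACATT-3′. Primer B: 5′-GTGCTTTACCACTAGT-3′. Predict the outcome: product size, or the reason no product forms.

Primer A (TAACCTCAGAGACATT) has reverse complement AATGTCTCTGAGGTTA, which matches the top strand at positions 7–22; primer A anneals to the top strand there with its 3' end pointing upstream toward position 7.
Primer B (GTGCTTTACCACTAGT) matches the top strand directly at positions 61–76; it anneals to the bottom strand with its 3' end pointing downstream toward position 76.
The 3' ends diverge (primer A extends toward position 1, primer B toward position 124), so the primers never converge on a shared product.

No product — the primers' 3' ends point away from each other.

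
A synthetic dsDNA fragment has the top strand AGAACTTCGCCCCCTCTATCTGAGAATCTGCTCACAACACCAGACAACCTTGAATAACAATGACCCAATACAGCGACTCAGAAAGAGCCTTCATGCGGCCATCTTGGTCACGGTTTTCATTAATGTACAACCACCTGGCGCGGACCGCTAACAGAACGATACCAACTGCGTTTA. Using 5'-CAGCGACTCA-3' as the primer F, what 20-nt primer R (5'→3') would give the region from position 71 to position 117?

The product's 3' end on the top strand is position 117.
The reverse primer anneals to the top strand over positions 98–117, i.e. to GCCATCTTGGTCACGGTTTT.
Its sequence written 5'→3' is the reverse complement: AAAACCGTGACCAAGATGGC.

5'-AAAACCGTGACCAAGATGGC-3'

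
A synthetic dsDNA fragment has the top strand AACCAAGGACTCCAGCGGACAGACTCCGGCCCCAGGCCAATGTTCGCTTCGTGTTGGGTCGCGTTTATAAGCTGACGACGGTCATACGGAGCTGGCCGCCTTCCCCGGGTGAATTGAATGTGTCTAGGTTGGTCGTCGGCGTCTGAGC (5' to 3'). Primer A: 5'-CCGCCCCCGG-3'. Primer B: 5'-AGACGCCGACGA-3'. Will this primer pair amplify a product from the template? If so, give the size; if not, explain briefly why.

Primer A (CCGCCCCCGG) does not match the top strand, and its reverse complement CCGGGGGCGG does not match either.
With no annealing site for primer A, no amplification occurs.

No product — primer A has no binding site in the template.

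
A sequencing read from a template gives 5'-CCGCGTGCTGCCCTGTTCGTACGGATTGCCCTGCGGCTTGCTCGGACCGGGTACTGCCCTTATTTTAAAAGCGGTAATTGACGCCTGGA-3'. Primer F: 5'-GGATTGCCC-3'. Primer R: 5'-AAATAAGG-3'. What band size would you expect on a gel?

Scanning the template, GGATTGCCC occurs at positions 23–31; this primer anneals to the bottom strand there with its 3' end pointing downstream.
Reverse complement of the reverse primer: CCTTATTT. This occurs on the top strand at positions 58–65.
Product length = (reverse-primer end) − (forward-primer start) + 1 = 65 − 23 + 1 = 43 bp.

43 bp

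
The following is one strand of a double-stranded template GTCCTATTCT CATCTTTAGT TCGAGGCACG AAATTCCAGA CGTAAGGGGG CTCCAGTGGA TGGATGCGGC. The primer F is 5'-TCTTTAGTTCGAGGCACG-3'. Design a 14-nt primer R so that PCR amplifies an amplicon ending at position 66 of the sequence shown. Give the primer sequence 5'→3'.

5'-CATCCATCCACTGG-3'

The forward primer binds at positions 13–30; the product's 3' end on the top strand is position 66.
The reverse primer anneals to the top strand over positions 53–66, i.e. to CCAGTGGATGGATG.
Its sequence written 5'→3' is the reverse complement: CATCCATCCACTGG.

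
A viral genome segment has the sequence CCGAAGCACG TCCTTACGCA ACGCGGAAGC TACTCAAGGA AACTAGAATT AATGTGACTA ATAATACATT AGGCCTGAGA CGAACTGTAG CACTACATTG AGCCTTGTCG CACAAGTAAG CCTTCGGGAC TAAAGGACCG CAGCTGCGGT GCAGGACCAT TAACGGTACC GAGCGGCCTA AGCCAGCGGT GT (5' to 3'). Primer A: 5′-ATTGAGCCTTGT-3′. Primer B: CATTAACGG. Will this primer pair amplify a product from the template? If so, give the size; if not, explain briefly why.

No product — both primers anneal to the same strand and extend in the same direction.

Primer A (ATTGAGCCTTGT) matches the top strand at positions 97–108 (3' end points downstream).
Primer B (CATTAACGG) also matches the top strand directly, at positions 158–166 — its reverse complement CCGTTAATG is not present.
Both primers anneal to the bottom strand with 3' ends pointing the same way, so neither can prime synthesis back toward the other.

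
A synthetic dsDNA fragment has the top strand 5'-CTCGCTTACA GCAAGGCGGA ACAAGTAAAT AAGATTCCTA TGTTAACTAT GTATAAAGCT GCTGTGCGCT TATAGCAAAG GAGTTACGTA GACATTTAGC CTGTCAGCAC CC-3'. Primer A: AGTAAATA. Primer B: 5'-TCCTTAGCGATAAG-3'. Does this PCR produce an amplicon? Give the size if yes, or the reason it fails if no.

Primer B (TCCTTAGCGATAAG) does not match the top strand, and its reverse complement CTTATCGCTAAGGA does not match either.
With no annealing site for primer B, no amplification occurs.

No product — primer B has no binding site in the template.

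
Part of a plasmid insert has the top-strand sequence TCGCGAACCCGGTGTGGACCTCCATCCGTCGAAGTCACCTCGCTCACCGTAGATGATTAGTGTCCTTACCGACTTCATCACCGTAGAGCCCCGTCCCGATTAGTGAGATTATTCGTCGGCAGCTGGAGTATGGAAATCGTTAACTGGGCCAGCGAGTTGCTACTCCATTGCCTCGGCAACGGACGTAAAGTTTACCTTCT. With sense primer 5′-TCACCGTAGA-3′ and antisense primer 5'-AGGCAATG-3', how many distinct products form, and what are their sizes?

Two products: 130 bp, 96 bp

The forward primer TCACCGTAGA matches the top strand at positions 44–53, 78–87.
The reverse primer's reverse complement is CATTGCCT, matching at positions 166–173.
Each forward site pairs with the reverse site to give a product ending at position 173: sizes 130, 96 bp.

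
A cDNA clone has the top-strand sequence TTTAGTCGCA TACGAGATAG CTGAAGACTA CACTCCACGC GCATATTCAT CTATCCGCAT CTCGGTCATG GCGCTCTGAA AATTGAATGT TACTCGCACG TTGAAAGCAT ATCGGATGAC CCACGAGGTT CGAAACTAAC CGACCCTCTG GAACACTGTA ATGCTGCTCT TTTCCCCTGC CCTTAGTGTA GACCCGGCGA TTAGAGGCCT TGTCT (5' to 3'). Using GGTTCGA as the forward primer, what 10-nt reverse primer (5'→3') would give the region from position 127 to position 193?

The product's 3' end on the top strand is position 193.
The reverse primer anneals to the top strand over positions 184–193, i.e. to TAGTGTAGAC.
Its sequence written 5'→3' is the reverse complement: GTCTACACTA.

5'-GTCTACACTA-3'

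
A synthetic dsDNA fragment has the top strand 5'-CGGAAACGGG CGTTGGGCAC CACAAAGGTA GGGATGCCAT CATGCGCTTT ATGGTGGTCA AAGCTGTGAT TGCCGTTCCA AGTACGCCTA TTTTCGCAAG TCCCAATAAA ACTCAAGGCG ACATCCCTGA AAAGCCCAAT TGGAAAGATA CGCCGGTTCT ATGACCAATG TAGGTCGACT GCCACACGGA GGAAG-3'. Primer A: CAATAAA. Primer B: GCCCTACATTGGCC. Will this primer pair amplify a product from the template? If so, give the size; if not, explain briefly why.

No product — primer B has no binding site in the template.

Primer B (GCCCTACATTGGCC) does not match the top strand, and its reverse complement GGCCAATGTAGGGC does not match either.
With no annealing site for primer B, no amplification occurs.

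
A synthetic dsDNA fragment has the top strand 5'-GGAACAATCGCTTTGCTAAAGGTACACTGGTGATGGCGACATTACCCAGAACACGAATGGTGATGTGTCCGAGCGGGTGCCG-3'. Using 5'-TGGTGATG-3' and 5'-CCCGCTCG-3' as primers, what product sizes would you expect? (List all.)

50 bp, 20 bp

The forward primer TGGTGATG matches the top strand at positions 28–35, 58–65.
The reverse primer's reverse complement is CGAGCGGG, matching at positions 70–77.
Each forward site pairs with the reverse site to give a product ending at position 77: sizes 50, 20 bp.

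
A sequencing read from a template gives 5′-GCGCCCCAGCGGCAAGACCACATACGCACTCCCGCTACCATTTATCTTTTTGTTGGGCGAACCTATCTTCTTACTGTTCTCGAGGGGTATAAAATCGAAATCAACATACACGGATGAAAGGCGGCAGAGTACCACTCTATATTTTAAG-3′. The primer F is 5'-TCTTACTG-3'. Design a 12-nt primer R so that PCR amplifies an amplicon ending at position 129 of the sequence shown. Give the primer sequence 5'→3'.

5'-CTCTGCCGCCTT-3'

The forward primer binds at positions 69–76; the product's 3' end on the top strand is position 129.
The reverse primer anneals to the top strand over positions 118–129, i.e. to AAGGCGGCAGAG.
Its sequence written 5'→3' is the reverse complement: CTCTGCCGCCTT.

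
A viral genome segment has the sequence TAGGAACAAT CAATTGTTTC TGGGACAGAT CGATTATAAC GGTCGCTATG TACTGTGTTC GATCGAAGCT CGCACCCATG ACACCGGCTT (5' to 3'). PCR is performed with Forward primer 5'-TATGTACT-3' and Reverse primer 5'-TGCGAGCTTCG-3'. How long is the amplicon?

Forward primer TATGTACT is found on the top strand at positions 47–54.
The reverse primer's reverse complement is CGAAGCTCGCA, which matches the template at positions 64–74.
Product length = (reverse-primer end) − (forward-primer start) + 1 = 74 − 47 + 1 = 28 bp.

28 bp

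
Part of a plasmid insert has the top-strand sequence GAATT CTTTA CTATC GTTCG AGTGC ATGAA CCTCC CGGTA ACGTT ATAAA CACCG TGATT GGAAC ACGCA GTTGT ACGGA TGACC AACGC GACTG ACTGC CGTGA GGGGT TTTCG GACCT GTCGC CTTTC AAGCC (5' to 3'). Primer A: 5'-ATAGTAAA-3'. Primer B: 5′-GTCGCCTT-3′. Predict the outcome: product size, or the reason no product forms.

No product — the primers' 3' ends point away from each other.

Primer A (ATAGTAAA) has reverse complement TTTACTAT, which matches the top strand at positions 7–14; primer A anneals to the top strand there with its 3' end pointing upstream toward position 7.
Primer B (GTCGCCTT) matches the top strand directly at positions 121–128; it anneals to the bottom strand with its 3' end pointing downstream toward position 128.
The 3' ends diverge (primer A extends toward position 1, primer B toward position 135), so the primers never converge on a shared product.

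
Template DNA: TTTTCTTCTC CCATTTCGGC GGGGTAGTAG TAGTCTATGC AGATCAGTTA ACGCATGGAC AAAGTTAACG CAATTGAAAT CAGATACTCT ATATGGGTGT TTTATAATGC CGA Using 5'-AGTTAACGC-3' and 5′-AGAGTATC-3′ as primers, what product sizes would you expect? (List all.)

45 bp, 28 bp

The forward primer AGTTAACGC matches the top strand at positions 46–54, 63–71.
The reverse primer's reverse complement is GATACTCT, matching at positions 83–90.
Each forward site pairs with the reverse site to give a product ending at position 90: sizes 45, 28 bp.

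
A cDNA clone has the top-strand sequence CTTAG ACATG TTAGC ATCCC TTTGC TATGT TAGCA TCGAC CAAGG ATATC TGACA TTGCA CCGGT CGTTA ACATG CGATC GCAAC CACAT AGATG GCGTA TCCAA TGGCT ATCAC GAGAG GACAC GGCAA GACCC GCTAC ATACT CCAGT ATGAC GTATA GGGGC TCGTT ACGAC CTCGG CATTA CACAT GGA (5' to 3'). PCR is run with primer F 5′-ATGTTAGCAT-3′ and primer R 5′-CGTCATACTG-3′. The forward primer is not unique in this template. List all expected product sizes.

149 bp, 130 bp

The forward primer ATGTTAGCAT matches the top strand at positions 8–17, 27–36.
The reverse primer's reverse complement is CAGTATGACG, matching at positions 147–156.
Each forward site pairs with the reverse site to give a product ending at position 156: sizes 149, 130 bp.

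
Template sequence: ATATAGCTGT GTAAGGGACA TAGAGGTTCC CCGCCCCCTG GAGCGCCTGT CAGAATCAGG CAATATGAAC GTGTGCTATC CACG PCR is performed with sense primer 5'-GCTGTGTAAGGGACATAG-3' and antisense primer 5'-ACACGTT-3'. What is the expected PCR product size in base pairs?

69 bp

The forward primer matches the template at positions 6–23.
Taking the reverse complement of ACACGTT gives AACGTGT, found at positions 68–74 on the template; the primer anneals here to the top strand with its 3' end pointing upstream.
The product runs from position 6 to position 74, so its length is 74 − 6 + 1 = 69 bp.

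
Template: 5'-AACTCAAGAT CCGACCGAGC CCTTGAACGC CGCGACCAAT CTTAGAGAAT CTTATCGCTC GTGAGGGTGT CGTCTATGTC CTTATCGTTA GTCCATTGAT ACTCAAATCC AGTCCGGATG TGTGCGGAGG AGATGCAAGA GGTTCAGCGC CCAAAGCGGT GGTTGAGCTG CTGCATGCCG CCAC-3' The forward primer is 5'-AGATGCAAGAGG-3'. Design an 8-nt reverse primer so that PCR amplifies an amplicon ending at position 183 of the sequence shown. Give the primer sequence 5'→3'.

5'-TGGCGGCA-3'

The forward primer binds at positions 131–142; the product's 3' end on the top strand is position 183.
The reverse primer anneals to the top strand over positions 176–183, i.e. to TGCCGCCA.
Its sequence written 5'→3' is the reverse complement: TGGCGGCA.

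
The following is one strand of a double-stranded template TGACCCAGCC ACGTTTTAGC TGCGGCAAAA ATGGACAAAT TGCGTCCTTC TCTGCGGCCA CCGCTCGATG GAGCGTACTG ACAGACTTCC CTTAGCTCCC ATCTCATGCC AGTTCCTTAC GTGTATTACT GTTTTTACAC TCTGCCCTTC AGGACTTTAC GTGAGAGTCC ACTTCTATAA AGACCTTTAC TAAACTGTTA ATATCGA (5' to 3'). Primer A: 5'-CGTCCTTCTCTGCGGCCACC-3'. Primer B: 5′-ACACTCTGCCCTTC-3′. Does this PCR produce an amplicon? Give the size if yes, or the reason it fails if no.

Primer A (CGTCCTTCTCTGCGGCCACC) matches the top strand at positions 43–62 (3' end points downstream).
Primer B (ACACTCTGCCCTTC) also matches the top strand directly, at positions 137–150 — its reverse complement GAAGGGCAGAGTGT is not present.
Both primers anneal to the bottom strand with 3' ends pointing the same way, so neither can prime synthesis back toward the other.

No product — both primers anneal to the same strand and extend in the same direction.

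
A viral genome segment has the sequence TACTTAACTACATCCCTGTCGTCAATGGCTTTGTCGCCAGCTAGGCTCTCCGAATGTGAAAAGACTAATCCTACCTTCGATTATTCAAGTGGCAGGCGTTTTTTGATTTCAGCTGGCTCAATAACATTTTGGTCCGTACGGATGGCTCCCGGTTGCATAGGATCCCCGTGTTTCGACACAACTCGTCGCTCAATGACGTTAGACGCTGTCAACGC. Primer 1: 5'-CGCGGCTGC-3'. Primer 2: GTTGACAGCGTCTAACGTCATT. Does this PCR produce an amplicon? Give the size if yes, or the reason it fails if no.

No product — primer 1 has no binding site in the template.

Primer 1 (CGCGGCTGC) does not match the top strand, and its reverse complement GCAGCCGCG does not match either.
With no annealing site for primer 1, no amplification occurs.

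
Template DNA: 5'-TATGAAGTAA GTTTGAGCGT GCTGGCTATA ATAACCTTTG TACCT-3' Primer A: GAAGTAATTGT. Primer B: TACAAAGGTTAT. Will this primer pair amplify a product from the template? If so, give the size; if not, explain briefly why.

Primer A (GAAGTAATTGT) does not match the top strand, and its reverse complement ACAATTACTTC does not match either.
With no annealing site for primer A, no amplification occurs.

No product — primer A has no binding site in the template.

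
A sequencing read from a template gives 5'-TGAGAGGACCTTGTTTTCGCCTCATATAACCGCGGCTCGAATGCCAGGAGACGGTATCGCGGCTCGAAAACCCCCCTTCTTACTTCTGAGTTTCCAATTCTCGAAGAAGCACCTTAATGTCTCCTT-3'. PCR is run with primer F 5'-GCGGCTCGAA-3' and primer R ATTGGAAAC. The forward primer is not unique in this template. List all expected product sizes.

The forward primer GCGGCTCGAA matches the top strand at positions 32–41, 59–68.
The reverse primer's reverse complement is GTTTCCAAT, matching at positions 90–98.
Each forward site pairs with the reverse site to give a product ending at position 98: sizes 67, 40 bp.

67 bp, 40 bp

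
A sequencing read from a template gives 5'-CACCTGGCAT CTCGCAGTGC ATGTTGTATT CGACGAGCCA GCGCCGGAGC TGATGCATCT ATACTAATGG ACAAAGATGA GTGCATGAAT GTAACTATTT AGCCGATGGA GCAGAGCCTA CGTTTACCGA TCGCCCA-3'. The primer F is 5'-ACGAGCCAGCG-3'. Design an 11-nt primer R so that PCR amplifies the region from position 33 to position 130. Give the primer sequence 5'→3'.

The product's 3' end on the top strand is position 130.
The reverse primer anneals to the top strand over positions 120–130, i.e. to ACGTTTACCGA.
Its sequence written 5'→3' is the reverse complement: TCGGTAAACGT.

5'-TCGGTAAACGT-3'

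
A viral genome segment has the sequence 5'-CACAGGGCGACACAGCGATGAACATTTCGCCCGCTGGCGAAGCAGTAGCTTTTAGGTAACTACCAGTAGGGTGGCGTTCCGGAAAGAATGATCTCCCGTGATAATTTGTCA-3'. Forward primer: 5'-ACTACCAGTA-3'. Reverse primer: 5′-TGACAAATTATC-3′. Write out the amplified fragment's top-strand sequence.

The forward primer matches the template at positions 59–68.
Reverse complement of the reverse primer: GATAATTTGTCA. This occurs on the top strand at positions 100–111.
The product is the template from position 59 through 111 (53 bp).

5'-ACTACCAGTAGGGTGGCGTTCCGGAAAGAATGATCTCCCGTGATAATTTGTCA-3'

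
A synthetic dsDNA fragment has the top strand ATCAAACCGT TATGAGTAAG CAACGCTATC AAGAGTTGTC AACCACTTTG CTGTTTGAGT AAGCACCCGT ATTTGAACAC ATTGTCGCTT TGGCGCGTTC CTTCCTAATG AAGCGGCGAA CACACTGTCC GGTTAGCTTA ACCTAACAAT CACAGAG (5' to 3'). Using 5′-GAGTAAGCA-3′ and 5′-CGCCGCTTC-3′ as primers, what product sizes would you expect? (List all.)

The forward primer GAGTAAGCA matches the top strand at positions 14–22, 57–65.
The reverse primer's reverse complement is GAAGCGGCG, matching at positions 110–118.
Each forward site pairs with the reverse site to give a product ending at position 118: sizes 105, 62 bp.

105 bp, 62 bp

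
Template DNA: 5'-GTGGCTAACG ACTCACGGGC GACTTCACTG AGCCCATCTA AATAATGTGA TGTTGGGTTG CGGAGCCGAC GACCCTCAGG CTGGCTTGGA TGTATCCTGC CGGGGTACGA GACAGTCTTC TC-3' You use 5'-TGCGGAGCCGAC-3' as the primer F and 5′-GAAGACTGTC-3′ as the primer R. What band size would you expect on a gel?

62 bp

Scanning the template, TGCGGAGCCGAC occurs at positions 59–70; this primer anneals to the bottom strand there with its 3' end pointing downstream.
The reverse primer's reverse complement is GACAGTCTTC, which matches the template at positions 111–120.
Amplicon spans positions 59–120: 62 bp.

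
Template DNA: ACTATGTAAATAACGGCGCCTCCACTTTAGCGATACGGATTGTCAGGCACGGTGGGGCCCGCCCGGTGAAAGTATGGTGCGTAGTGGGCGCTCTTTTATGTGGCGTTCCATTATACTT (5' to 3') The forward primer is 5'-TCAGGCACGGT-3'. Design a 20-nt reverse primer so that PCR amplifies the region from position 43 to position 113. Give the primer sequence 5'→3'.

5'-TAATGGAACGCCACATAAAA-3'

The product's 3' end on the top strand is position 113.
The reverse primer anneals to the top strand over positions 94–113, i.e. to TTTTATGTGGCGTTCCATTA.
Its sequence written 5'→3' is the reverse complement: TAATGGAACGCCACATAAAA.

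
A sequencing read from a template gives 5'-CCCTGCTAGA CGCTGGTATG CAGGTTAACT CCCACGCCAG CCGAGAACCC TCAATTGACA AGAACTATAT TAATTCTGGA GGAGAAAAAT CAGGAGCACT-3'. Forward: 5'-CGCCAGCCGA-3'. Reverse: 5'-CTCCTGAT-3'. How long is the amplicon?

The forward primer matches the template at positions 35–44.
Reverse complement of the reverse primer: ATCAGGAG. This occurs on the top strand at positions 89–96.
Amplicon spans positions 35–96: 62 bp.

62 bp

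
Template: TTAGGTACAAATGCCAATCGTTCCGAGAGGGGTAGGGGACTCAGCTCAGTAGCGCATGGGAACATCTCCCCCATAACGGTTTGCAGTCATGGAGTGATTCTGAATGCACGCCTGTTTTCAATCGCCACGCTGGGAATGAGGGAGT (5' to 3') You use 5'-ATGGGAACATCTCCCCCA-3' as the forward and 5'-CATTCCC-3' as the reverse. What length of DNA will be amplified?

Scanning the template, ATGGGAACATCTCCCCCA occurs at positions 56–73; this primer anneals to the bottom strand there with its 3' end pointing downstream.
Taking the reverse complement of CATTCCC gives GGGAATG, found at positions 132–138 on the template; the primer anneals here to the top strand with its 3' end pointing upstream.
Amplicon spans positions 56–138: 83 bp.

83 bp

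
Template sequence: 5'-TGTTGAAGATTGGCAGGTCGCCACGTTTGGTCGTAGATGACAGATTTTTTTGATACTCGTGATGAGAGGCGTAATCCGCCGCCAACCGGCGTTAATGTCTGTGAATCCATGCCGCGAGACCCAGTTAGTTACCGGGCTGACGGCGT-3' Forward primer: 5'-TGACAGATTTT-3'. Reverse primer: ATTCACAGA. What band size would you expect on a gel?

Forward primer TGACAGATTTT is found on the top strand at positions 38–48.
The reverse primer's reverse complement is TCTGTGAAT, which matches the template at positions 98–106.
Amplicon spans positions 38–106: 69 bp.

69 bp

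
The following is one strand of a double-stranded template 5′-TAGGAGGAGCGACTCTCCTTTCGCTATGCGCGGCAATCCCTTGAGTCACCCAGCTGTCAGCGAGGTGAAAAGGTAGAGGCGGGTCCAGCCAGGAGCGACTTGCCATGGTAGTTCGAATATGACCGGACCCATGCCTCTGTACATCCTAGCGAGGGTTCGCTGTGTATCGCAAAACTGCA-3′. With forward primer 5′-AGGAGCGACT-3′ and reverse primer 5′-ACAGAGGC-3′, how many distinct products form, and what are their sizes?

The forward primer AGGAGCGACT matches the top strand at positions 5–14, 91–100.
The reverse primer's reverse complement is GCCTCTGT, matching at positions 133–140.
Each forward site pairs with the reverse site to give a product ending at position 140: sizes 136, 50 bp.

Two products: 136 bp, 50 bp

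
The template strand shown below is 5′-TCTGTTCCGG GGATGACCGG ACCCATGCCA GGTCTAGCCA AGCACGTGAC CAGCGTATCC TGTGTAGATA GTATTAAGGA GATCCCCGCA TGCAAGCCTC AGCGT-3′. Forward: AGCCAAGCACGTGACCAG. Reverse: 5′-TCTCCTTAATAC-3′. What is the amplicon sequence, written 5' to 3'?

5'-AGCCAAGCACGTGACCAGCGTATCCTGTGTAGATAGTATTAAGGAGA-3'

The forward primer matches the template at positions 36–53.
Taking the reverse complement of TCTCCTTAATAC gives GTATTAAGGAGA, found at positions 71–82 on the template; the primer anneals here to the top strand with its 3' end pointing upstream.
The product is the template from position 36 through 82 (47 bp).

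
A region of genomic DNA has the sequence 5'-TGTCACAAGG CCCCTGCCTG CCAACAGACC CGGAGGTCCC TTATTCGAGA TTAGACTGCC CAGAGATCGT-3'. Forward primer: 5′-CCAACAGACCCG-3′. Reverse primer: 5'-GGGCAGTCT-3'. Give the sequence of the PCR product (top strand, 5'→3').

5'-CCAACAGACCCGGAGGTCCCTTATTCGAGATTAGACTGCCC-3'

Forward primer CCAACAGACCCG is found on the top strand at positions 21–32.
Reverse complement of the reverse primer: AGACTGCCC. This occurs on the top strand at positions 53–61.
The product is the template from position 21 through 61 (41 bp).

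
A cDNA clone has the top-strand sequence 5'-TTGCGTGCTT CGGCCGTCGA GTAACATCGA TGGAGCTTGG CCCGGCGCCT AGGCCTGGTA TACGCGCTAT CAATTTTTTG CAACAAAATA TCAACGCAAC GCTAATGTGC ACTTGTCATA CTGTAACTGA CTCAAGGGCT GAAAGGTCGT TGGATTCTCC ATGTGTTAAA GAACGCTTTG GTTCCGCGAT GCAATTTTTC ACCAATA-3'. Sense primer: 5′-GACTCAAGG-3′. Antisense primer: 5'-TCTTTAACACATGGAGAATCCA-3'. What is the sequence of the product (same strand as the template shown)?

Forward primer GACTCAAGG is found on the top strand at positions 129–137.
Reverse complement of the reverse primer: TGGATTCTCCATGTGTTAAAGA. This occurs on the top strand at positions 151–172.
The product is the template from position 129 through 172 (44 bp).

5'-GACTCAAGGGCTGAAAGGTCGTTGGATTCTCCATGTGTTAAAGA-3'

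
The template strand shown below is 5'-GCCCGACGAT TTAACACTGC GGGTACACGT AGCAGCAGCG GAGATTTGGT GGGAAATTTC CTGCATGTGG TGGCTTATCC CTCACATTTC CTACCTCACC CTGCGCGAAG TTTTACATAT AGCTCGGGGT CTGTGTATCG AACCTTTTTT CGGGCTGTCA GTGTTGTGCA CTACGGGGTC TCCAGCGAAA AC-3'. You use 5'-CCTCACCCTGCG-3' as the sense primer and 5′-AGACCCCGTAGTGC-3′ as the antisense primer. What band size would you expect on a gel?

The forward primer matches the template at positions 94–105.
Taking the reverse complement of AGACCCCGTAGTGC gives GCACTACGGGGTCT, found at positions 168–181 on the template; the primer anneals here to the top strand with its 3' end pointing upstream.
Amplicon spans positions 94–181: 88 bp.

88 bp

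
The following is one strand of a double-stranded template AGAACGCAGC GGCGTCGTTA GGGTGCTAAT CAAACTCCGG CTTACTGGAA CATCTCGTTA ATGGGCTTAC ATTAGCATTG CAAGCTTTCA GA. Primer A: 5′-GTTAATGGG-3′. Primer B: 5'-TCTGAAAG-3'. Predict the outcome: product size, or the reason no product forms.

Yes — a 36 bp product.

Primer A (GTTAATGGG) matches the top strand at positions 57–65; it acts as a forward primer.
Primer B's reverse complement is CTTTCAGA, matching the top strand at positions 85–92; it acts as a reverse primer.
The 3' ends face each other across positions 57–92, giving a 36 bp product.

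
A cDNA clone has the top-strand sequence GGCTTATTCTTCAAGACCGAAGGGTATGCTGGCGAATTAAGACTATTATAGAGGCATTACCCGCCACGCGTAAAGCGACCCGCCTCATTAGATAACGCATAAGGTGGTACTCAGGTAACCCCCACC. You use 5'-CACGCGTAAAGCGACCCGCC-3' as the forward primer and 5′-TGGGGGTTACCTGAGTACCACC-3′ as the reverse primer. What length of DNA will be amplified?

Forward primer CACGCGTAAAGCGACCCGCC is found on the top strand at positions 65–84.
Reverse complement of the reverse primer: GGTGGTACTCAGGTAACCCCCA. This occurs on the top strand at positions 103–124.
Amplicon spans positions 65–124: 60 bp.

60 bp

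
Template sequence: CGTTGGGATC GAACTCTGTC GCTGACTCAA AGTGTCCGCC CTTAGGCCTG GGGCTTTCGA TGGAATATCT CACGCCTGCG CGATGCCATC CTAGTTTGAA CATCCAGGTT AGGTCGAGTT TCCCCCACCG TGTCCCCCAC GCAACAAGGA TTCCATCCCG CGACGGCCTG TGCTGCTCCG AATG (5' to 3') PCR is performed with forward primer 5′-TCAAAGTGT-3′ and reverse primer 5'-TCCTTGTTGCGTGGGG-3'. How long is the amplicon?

124 bp

Scanning the template, TCAAAGTGT occurs at positions 27–35; this primer anneals to the bottom strand there with its 3' end pointing downstream.
Reverse complement of the reverse primer: CCCCACGCAACAAGGA. This occurs on the top strand at positions 135–150.
Amplicon spans positions 27–150: 124 bp.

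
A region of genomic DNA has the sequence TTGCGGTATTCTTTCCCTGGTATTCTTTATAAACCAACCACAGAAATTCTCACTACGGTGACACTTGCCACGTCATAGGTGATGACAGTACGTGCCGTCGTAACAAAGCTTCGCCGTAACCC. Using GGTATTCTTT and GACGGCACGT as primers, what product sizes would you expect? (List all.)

The forward primer GGTATTCTTT matches the top strand at positions 5–14, 19–28.
The reverse primer's reverse complement is ACGTGCCGTC, matching at positions 90–99.
Each forward site pairs with the reverse site to give a product ending at position 99: sizes 95, 81 bp.

95 bp, 81 bp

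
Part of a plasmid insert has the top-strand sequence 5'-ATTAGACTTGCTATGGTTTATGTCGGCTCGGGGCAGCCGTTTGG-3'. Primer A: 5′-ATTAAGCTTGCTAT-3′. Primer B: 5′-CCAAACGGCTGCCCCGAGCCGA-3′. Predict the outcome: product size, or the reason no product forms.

Primer A (ATTAAGCTTGCTAT) does not match the top strand, and its reverse complement ATAGCAAGCTTAAT does not match either.
With no annealing site for primer A, no amplification occurs.

No product — primer A has no binding site in the template.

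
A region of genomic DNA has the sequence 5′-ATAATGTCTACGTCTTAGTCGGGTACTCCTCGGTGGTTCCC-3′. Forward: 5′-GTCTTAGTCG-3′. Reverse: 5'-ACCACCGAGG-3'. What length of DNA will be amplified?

Scanning the template, GTCTTAGTCG occurs at positions 12–21; this primer anneals to the bottom strand there with its 3' end pointing downstream.
The reverse primer's reverse complement is CCTCGGTGGT, which matches the template at positions 28–37.
Amplicon spans positions 12–37: 26 bp.

26 bp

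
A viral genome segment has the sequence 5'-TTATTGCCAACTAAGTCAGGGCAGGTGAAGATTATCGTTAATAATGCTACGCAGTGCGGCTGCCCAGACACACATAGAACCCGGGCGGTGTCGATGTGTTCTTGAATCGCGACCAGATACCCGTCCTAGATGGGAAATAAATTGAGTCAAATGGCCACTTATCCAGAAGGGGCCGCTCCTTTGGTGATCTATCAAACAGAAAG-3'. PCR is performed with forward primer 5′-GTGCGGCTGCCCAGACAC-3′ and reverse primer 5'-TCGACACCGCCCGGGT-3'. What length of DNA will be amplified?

41 bp

The forward primer matches the template at positions 54–71.
The reverse primer's reverse complement is ACCCGGGCGGTGTCGA, which matches the template at positions 79–94.
The product runs from position 54 to position 94, so its length is 94 − 54 + 1 = 41 bp.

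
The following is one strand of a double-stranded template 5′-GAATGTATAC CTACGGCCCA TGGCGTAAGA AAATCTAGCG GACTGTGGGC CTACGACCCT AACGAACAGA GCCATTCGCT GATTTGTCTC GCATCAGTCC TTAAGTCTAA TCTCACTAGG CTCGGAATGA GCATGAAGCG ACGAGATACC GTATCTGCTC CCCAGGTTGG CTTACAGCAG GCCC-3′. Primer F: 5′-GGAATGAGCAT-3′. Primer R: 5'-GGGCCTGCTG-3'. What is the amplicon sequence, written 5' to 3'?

5'-GGAATGAGCATGAAGCGACGAGATACCGTATCTGCTCCCCAGGTTGGCTTACAGCAGGCCC-3'

Scanning the template, GGAATGAGCAT occurs at positions 124–134; this primer anneals to the bottom strand there with its 3' end pointing downstream.
The reverse primer's reverse complement is CAGCAGGCCC, which matches the template at positions 175–184.
The product is the template from position 124 through 184 (61 bp).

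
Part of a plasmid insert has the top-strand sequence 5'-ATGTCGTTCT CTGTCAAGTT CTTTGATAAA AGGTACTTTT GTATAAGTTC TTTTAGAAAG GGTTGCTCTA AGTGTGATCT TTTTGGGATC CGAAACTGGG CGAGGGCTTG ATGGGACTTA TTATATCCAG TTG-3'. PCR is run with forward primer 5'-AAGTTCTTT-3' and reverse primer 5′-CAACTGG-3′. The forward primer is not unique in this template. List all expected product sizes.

The forward primer AAGTTCTTT matches the top strand at positions 16–24, 45–53.
The reverse primer's reverse complement is CCAGTTG, matching at positions 127–133.
Each forward site pairs with the reverse site to give a product ending at position 133: sizes 118, 89 bp.

118 bp, 89 bp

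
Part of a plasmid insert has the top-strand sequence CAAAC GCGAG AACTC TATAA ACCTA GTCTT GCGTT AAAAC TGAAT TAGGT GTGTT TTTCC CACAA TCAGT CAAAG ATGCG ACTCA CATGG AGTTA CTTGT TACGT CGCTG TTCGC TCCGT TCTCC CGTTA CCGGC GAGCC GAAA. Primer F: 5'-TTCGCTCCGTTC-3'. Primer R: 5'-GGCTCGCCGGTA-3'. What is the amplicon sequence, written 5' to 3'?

Scanning the template, TTCGCTCCGTTC occurs at positions 111–122; this primer anneals to the bottom strand there with its 3' end pointing downstream.
The reverse primer's reverse complement is TACCGGCGAGCC, which matches the template at positions 129–140.
The product is the template from position 111 through 140 (30 bp).

5'-TTCGCTCCGTTCTCCCGTTACCGGCGAGCC-3'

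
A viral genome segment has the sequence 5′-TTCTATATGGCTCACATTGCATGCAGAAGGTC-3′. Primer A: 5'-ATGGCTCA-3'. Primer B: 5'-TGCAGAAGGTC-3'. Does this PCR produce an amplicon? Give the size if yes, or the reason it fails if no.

Primer A (ATGGCTCA) matches the top strand at positions 7–14 (3' end points downstream).
Primer B (TGCAGAAGGTC) also matches the top strand directly, at positions 22–32 — its reverse complement GACCTTCTGCA is not present.
Both primers anneal to the bottom strand with 3' ends pointing the same way, so neither can prime synthesis back toward the other.

No product — both primers anneal to the same strand and extend in the same direction.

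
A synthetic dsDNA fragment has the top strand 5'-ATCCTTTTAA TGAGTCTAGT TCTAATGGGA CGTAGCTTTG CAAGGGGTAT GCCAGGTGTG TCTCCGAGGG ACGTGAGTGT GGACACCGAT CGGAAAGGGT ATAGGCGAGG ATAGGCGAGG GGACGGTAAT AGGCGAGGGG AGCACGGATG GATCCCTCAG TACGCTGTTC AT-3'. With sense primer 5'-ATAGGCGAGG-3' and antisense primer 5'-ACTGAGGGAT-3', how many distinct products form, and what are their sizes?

Three products: 61 bp, 51 bp, 33 bp

The forward primer ATAGGCGAGG matches the top strand at positions 101–110, 111–120, 129–138.
The reverse primer's reverse complement is ATCCCTCAGT, matching at positions 152–161.
Each forward site pairs with the reverse site to give a product ending at position 161: sizes 61, 51, 33 bp.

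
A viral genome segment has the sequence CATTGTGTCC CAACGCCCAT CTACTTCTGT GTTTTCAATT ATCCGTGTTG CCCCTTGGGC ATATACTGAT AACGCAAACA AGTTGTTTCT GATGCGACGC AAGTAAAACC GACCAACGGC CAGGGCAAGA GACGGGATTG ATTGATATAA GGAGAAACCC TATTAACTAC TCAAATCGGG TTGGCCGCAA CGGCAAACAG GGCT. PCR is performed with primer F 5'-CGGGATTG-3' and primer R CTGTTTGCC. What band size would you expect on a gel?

The forward primer matches the template at positions 133–140.
The reverse primer's reverse complement is GGCAAACAG, which matches the template at positions 192–200.
The product runs from position 133 to position 200, so its length is 200 − 133 + 1 = 68 bp.

68 bp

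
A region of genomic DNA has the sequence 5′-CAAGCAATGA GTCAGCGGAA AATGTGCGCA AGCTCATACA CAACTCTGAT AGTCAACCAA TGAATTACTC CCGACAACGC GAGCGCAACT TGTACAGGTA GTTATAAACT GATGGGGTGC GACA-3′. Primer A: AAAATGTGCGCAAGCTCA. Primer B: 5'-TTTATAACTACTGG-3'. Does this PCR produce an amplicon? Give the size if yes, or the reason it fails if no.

No product — primer B has no binding site in the template.

Primer B (TTTATAACTACTGG) does not match the top strand, and its reverse complement CCAGTAGTTATAAA does not match either.
With no annealing site for primer B, no amplification occurs.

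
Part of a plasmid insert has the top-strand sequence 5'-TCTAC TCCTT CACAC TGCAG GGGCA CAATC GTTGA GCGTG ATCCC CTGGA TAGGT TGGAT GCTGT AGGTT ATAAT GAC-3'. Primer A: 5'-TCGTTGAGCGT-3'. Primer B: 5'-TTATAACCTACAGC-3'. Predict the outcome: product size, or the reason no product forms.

Yes — a 46 bp product.

Primer A (TCGTTGAGCGT) matches the top strand at positions 29–39; it acts as a forward primer.
Primer B's reverse complement is GCTGTAGGTTATAA, matching the top strand at positions 61–74; it acts as a reverse primer.
The 3' ends face each other across positions 29–74, giving a 46 bp product.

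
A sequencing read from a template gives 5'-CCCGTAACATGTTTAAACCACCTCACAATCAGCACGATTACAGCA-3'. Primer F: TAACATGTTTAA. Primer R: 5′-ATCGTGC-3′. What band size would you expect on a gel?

34 bp

The forward primer matches the template at positions 5–16.
Taking the reverse complement of ATCGTGC gives GCACGAT, found at positions 32–38 on the template; the primer anneals here to the top strand with its 3' end pointing upstream.
Amplicon spans positions 5–38: 34 bp.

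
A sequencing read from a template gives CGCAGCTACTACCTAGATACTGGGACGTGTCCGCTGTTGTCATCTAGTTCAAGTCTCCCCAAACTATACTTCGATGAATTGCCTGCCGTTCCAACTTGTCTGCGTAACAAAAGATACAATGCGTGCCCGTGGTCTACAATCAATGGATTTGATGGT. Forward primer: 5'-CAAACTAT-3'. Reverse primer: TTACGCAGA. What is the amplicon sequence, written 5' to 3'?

Scanning the template, CAAACTAT occurs at positions 60–67; this primer anneals to the bottom strand there with its 3' end pointing downstream.
Taking the reverse complement of TTACGCAGA gives TCTGCGTAA, found at positions 99–107 on the template; the primer anneals here to the top strand with its 3' end pointing upstream.
The product is the template from position 60 through 107 (48 bp).

5'-CAAACTATACTTCGATGAATTGCCTGCCGTTCCAACTTGTCTGCGTAA-3'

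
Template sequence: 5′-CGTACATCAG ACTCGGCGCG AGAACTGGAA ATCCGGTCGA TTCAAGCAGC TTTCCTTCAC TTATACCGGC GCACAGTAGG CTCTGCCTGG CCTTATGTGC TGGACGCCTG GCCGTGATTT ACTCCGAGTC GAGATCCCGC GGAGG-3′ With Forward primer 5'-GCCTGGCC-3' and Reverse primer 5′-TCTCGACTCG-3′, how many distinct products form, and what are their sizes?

The forward primer GCCTGGCC matches the top strand at positions 85–92, 106–113.
The reverse primer's reverse complement is CGAGTCGAGA, matching at positions 125–134.
Each forward site pairs with the reverse site to give a product ending at position 134: sizes 50, 29 bp.

Two products: 50 bp, 29 bp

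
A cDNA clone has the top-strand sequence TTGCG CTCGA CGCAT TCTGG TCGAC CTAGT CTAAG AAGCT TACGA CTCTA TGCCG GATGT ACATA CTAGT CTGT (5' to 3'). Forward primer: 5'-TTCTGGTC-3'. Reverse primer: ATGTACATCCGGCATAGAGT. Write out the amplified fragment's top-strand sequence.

5'-TTCTGGTCGACCTAGTCTAAGAAGCTTACGACTCTATGCCGGATGTACAT-3'

Scanning the template, TTCTGGTC occurs at positions 15–22; this primer anneals to the bottom strand there with its 3' end pointing downstream.
Reverse complement of the reverse primer: ACTCTATGCCGGATGTACAT. This occurs on the top strand at positions 45–64.
The product is the template from position 15 through 64 (50 bp).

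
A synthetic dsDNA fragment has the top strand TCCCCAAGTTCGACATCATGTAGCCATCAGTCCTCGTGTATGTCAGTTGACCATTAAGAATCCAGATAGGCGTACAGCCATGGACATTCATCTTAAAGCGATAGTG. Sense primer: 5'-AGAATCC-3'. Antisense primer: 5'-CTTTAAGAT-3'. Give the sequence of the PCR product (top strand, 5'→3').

The forward primer matches the template at positions 57–63.
Reverse complement of the reverse primer: ATCTTAAAG. This occurs on the top strand at positions 90–98.
The product is the template from position 57 through 98 (42 bp).

5'-AGAATCCAGATAGGCGTACAGCCATGGACATTCATCTTAAAG-3'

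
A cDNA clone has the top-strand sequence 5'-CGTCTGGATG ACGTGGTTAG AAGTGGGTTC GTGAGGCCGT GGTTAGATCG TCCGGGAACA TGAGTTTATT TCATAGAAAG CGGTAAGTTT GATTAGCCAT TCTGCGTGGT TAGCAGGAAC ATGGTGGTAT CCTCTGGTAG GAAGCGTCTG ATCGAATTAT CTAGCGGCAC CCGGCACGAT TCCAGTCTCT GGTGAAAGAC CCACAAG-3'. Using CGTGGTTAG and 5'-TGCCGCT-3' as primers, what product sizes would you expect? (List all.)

158 bp, 132 bp, 65 bp

The forward primer CGTGGTTAG matches the top strand at positions 12–20, 38–46, 105–113.
The reverse primer's reverse complement is AGCGGCA, matching at positions 163–169.
Each forward site pairs with the reverse site to give a product ending at position 169: sizes 158, 132, 65 bp.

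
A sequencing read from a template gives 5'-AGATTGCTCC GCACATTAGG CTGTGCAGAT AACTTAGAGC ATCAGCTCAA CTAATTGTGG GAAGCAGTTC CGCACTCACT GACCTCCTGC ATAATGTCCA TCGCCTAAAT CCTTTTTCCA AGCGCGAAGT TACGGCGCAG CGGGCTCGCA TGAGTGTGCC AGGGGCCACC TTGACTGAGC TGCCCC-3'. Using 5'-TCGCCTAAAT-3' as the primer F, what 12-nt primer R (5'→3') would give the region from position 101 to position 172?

The product's 3' end on the top strand is position 172.
The reverse primer anneals to the top strand over positions 161–172, i.e. to AGGGGCCACCTT.
Its sequence written 5'→3' is the reverse complement: AAGGTGGCCCCT.

5'-AAGGTGGCCCCT-3'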